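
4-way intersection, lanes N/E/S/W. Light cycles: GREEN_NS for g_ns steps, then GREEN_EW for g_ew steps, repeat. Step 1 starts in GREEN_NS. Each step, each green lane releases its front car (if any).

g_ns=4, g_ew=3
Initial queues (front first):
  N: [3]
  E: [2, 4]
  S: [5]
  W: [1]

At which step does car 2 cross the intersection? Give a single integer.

Step 1 [NS]: N:car3-GO,E:wait,S:car5-GO,W:wait | queues: N=0 E=2 S=0 W=1
Step 2 [NS]: N:empty,E:wait,S:empty,W:wait | queues: N=0 E=2 S=0 W=1
Step 3 [NS]: N:empty,E:wait,S:empty,W:wait | queues: N=0 E=2 S=0 W=1
Step 4 [NS]: N:empty,E:wait,S:empty,W:wait | queues: N=0 E=2 S=0 W=1
Step 5 [EW]: N:wait,E:car2-GO,S:wait,W:car1-GO | queues: N=0 E=1 S=0 W=0
Step 6 [EW]: N:wait,E:car4-GO,S:wait,W:empty | queues: N=0 E=0 S=0 W=0
Car 2 crosses at step 5

5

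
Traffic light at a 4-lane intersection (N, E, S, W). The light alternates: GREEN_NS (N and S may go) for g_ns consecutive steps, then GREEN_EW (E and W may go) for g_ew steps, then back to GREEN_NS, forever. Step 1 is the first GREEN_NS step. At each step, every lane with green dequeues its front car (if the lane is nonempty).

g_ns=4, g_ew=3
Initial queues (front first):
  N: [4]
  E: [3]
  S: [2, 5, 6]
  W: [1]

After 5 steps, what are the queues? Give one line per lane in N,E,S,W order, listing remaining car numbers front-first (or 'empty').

Step 1 [NS]: N:car4-GO,E:wait,S:car2-GO,W:wait | queues: N=0 E=1 S=2 W=1
Step 2 [NS]: N:empty,E:wait,S:car5-GO,W:wait | queues: N=0 E=1 S=1 W=1
Step 3 [NS]: N:empty,E:wait,S:car6-GO,W:wait | queues: N=0 E=1 S=0 W=1
Step 4 [NS]: N:empty,E:wait,S:empty,W:wait | queues: N=0 E=1 S=0 W=1
Step 5 [EW]: N:wait,E:car3-GO,S:wait,W:car1-GO | queues: N=0 E=0 S=0 W=0

N: empty
E: empty
S: empty
W: empty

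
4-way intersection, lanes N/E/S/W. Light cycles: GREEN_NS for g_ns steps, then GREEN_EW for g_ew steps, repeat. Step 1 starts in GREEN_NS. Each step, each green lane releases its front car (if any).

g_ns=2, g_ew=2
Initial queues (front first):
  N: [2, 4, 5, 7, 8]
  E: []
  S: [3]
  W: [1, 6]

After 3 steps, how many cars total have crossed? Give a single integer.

Step 1 [NS]: N:car2-GO,E:wait,S:car3-GO,W:wait | queues: N=4 E=0 S=0 W=2
Step 2 [NS]: N:car4-GO,E:wait,S:empty,W:wait | queues: N=3 E=0 S=0 W=2
Step 3 [EW]: N:wait,E:empty,S:wait,W:car1-GO | queues: N=3 E=0 S=0 W=1
Cars crossed by step 3: 4

Answer: 4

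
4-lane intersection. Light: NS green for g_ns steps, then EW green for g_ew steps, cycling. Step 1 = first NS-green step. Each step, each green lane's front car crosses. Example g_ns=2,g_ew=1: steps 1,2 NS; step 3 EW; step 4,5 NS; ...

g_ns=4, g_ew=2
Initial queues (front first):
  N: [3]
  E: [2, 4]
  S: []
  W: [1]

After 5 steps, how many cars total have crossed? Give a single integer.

Answer: 3

Derivation:
Step 1 [NS]: N:car3-GO,E:wait,S:empty,W:wait | queues: N=0 E=2 S=0 W=1
Step 2 [NS]: N:empty,E:wait,S:empty,W:wait | queues: N=0 E=2 S=0 W=1
Step 3 [NS]: N:empty,E:wait,S:empty,W:wait | queues: N=0 E=2 S=0 W=1
Step 4 [NS]: N:empty,E:wait,S:empty,W:wait | queues: N=0 E=2 S=0 W=1
Step 5 [EW]: N:wait,E:car2-GO,S:wait,W:car1-GO | queues: N=0 E=1 S=0 W=0
Cars crossed by step 5: 3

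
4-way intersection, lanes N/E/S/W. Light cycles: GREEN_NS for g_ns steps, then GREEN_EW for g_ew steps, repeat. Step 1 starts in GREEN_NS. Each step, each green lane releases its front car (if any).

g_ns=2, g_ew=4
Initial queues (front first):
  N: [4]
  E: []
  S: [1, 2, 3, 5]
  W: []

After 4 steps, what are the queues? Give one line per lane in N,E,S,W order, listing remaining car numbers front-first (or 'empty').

Step 1 [NS]: N:car4-GO,E:wait,S:car1-GO,W:wait | queues: N=0 E=0 S=3 W=0
Step 2 [NS]: N:empty,E:wait,S:car2-GO,W:wait | queues: N=0 E=0 S=2 W=0
Step 3 [EW]: N:wait,E:empty,S:wait,W:empty | queues: N=0 E=0 S=2 W=0
Step 4 [EW]: N:wait,E:empty,S:wait,W:empty | queues: N=0 E=0 S=2 W=0

N: empty
E: empty
S: 3 5
W: empty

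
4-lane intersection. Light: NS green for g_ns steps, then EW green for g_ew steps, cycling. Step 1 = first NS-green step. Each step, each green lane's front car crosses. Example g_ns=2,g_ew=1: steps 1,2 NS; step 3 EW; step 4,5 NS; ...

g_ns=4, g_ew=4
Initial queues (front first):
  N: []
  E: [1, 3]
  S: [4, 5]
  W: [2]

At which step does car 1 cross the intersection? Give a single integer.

Step 1 [NS]: N:empty,E:wait,S:car4-GO,W:wait | queues: N=0 E=2 S=1 W=1
Step 2 [NS]: N:empty,E:wait,S:car5-GO,W:wait | queues: N=0 E=2 S=0 W=1
Step 3 [NS]: N:empty,E:wait,S:empty,W:wait | queues: N=0 E=2 S=0 W=1
Step 4 [NS]: N:empty,E:wait,S:empty,W:wait | queues: N=0 E=2 S=0 W=1
Step 5 [EW]: N:wait,E:car1-GO,S:wait,W:car2-GO | queues: N=0 E=1 S=0 W=0
Step 6 [EW]: N:wait,E:car3-GO,S:wait,W:empty | queues: N=0 E=0 S=0 W=0
Car 1 crosses at step 5

5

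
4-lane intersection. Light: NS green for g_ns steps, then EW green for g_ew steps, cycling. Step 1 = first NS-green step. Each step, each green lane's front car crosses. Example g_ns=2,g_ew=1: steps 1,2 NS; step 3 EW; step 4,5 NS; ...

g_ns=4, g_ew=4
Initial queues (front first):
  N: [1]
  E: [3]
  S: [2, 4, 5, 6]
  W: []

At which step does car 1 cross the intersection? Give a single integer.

Step 1 [NS]: N:car1-GO,E:wait,S:car2-GO,W:wait | queues: N=0 E=1 S=3 W=0
Step 2 [NS]: N:empty,E:wait,S:car4-GO,W:wait | queues: N=0 E=1 S=2 W=0
Step 3 [NS]: N:empty,E:wait,S:car5-GO,W:wait | queues: N=0 E=1 S=1 W=0
Step 4 [NS]: N:empty,E:wait,S:car6-GO,W:wait | queues: N=0 E=1 S=0 W=0
Step 5 [EW]: N:wait,E:car3-GO,S:wait,W:empty | queues: N=0 E=0 S=0 W=0
Car 1 crosses at step 1

1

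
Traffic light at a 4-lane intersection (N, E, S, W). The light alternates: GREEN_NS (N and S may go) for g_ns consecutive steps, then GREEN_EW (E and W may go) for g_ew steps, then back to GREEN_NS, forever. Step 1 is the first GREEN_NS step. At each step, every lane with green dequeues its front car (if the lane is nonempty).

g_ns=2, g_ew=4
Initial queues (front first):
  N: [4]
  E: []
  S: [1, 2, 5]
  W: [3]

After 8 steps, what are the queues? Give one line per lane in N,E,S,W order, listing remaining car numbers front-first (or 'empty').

Step 1 [NS]: N:car4-GO,E:wait,S:car1-GO,W:wait | queues: N=0 E=0 S=2 W=1
Step 2 [NS]: N:empty,E:wait,S:car2-GO,W:wait | queues: N=0 E=0 S=1 W=1
Step 3 [EW]: N:wait,E:empty,S:wait,W:car3-GO | queues: N=0 E=0 S=1 W=0
Step 4 [EW]: N:wait,E:empty,S:wait,W:empty | queues: N=0 E=0 S=1 W=0
Step 5 [EW]: N:wait,E:empty,S:wait,W:empty | queues: N=0 E=0 S=1 W=0
Step 6 [EW]: N:wait,E:empty,S:wait,W:empty | queues: N=0 E=0 S=1 W=0
Step 7 [NS]: N:empty,E:wait,S:car5-GO,W:wait | queues: N=0 E=0 S=0 W=0

N: empty
E: empty
S: empty
W: empty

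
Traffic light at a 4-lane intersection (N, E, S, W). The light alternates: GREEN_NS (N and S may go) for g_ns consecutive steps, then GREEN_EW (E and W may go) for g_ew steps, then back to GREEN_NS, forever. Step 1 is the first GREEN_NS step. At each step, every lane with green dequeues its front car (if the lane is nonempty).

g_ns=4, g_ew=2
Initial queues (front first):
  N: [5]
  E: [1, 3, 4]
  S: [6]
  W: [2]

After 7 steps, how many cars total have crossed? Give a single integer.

Answer: 5

Derivation:
Step 1 [NS]: N:car5-GO,E:wait,S:car6-GO,W:wait | queues: N=0 E=3 S=0 W=1
Step 2 [NS]: N:empty,E:wait,S:empty,W:wait | queues: N=0 E=3 S=0 W=1
Step 3 [NS]: N:empty,E:wait,S:empty,W:wait | queues: N=0 E=3 S=0 W=1
Step 4 [NS]: N:empty,E:wait,S:empty,W:wait | queues: N=0 E=3 S=0 W=1
Step 5 [EW]: N:wait,E:car1-GO,S:wait,W:car2-GO | queues: N=0 E=2 S=0 W=0
Step 6 [EW]: N:wait,E:car3-GO,S:wait,W:empty | queues: N=0 E=1 S=0 W=0
Step 7 [NS]: N:empty,E:wait,S:empty,W:wait | queues: N=0 E=1 S=0 W=0
Cars crossed by step 7: 5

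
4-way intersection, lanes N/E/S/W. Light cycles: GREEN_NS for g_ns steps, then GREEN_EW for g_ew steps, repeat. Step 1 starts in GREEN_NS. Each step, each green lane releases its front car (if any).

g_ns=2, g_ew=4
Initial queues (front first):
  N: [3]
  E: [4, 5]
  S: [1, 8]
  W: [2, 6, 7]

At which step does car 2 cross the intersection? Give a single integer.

Step 1 [NS]: N:car3-GO,E:wait,S:car1-GO,W:wait | queues: N=0 E=2 S=1 W=3
Step 2 [NS]: N:empty,E:wait,S:car8-GO,W:wait | queues: N=0 E=2 S=0 W=3
Step 3 [EW]: N:wait,E:car4-GO,S:wait,W:car2-GO | queues: N=0 E=1 S=0 W=2
Step 4 [EW]: N:wait,E:car5-GO,S:wait,W:car6-GO | queues: N=0 E=0 S=0 W=1
Step 5 [EW]: N:wait,E:empty,S:wait,W:car7-GO | queues: N=0 E=0 S=0 W=0
Car 2 crosses at step 3

3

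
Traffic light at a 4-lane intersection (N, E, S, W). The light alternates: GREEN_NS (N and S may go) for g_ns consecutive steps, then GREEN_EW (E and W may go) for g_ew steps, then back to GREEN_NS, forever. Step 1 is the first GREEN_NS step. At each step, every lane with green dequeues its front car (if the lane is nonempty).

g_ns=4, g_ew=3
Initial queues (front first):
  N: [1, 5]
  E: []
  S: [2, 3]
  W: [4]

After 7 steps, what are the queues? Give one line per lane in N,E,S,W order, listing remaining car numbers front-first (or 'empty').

Step 1 [NS]: N:car1-GO,E:wait,S:car2-GO,W:wait | queues: N=1 E=0 S=1 W=1
Step 2 [NS]: N:car5-GO,E:wait,S:car3-GO,W:wait | queues: N=0 E=0 S=0 W=1
Step 3 [NS]: N:empty,E:wait,S:empty,W:wait | queues: N=0 E=0 S=0 W=1
Step 4 [NS]: N:empty,E:wait,S:empty,W:wait | queues: N=0 E=0 S=0 W=1
Step 5 [EW]: N:wait,E:empty,S:wait,W:car4-GO | queues: N=0 E=0 S=0 W=0

N: empty
E: empty
S: empty
W: empty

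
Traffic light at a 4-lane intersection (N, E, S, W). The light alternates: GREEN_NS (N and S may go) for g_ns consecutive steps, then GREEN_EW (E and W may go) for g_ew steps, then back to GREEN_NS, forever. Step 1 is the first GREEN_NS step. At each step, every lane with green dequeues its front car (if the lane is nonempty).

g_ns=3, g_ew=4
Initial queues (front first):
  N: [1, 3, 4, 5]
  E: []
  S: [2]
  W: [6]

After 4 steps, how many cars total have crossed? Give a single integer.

Answer: 5

Derivation:
Step 1 [NS]: N:car1-GO,E:wait,S:car2-GO,W:wait | queues: N=3 E=0 S=0 W=1
Step 2 [NS]: N:car3-GO,E:wait,S:empty,W:wait | queues: N=2 E=0 S=0 W=1
Step 3 [NS]: N:car4-GO,E:wait,S:empty,W:wait | queues: N=1 E=0 S=0 W=1
Step 4 [EW]: N:wait,E:empty,S:wait,W:car6-GO | queues: N=1 E=0 S=0 W=0
Cars crossed by step 4: 5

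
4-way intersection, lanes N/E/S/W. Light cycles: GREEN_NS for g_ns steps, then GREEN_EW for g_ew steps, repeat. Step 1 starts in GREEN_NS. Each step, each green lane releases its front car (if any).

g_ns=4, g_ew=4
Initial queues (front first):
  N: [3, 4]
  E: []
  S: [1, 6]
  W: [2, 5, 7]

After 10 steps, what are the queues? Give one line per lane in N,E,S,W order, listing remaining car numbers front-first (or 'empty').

Step 1 [NS]: N:car3-GO,E:wait,S:car1-GO,W:wait | queues: N=1 E=0 S=1 W=3
Step 2 [NS]: N:car4-GO,E:wait,S:car6-GO,W:wait | queues: N=0 E=0 S=0 W=3
Step 3 [NS]: N:empty,E:wait,S:empty,W:wait | queues: N=0 E=0 S=0 W=3
Step 4 [NS]: N:empty,E:wait,S:empty,W:wait | queues: N=0 E=0 S=0 W=3
Step 5 [EW]: N:wait,E:empty,S:wait,W:car2-GO | queues: N=0 E=0 S=0 W=2
Step 6 [EW]: N:wait,E:empty,S:wait,W:car5-GO | queues: N=0 E=0 S=0 W=1
Step 7 [EW]: N:wait,E:empty,S:wait,W:car7-GO | queues: N=0 E=0 S=0 W=0

N: empty
E: empty
S: empty
W: empty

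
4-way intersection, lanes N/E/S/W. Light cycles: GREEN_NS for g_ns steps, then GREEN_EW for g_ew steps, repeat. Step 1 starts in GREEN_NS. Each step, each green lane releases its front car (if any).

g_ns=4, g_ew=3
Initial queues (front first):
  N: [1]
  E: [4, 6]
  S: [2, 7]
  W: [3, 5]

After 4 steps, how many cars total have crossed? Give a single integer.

Step 1 [NS]: N:car1-GO,E:wait,S:car2-GO,W:wait | queues: N=0 E=2 S=1 W=2
Step 2 [NS]: N:empty,E:wait,S:car7-GO,W:wait | queues: N=0 E=2 S=0 W=2
Step 3 [NS]: N:empty,E:wait,S:empty,W:wait | queues: N=0 E=2 S=0 W=2
Step 4 [NS]: N:empty,E:wait,S:empty,W:wait | queues: N=0 E=2 S=0 W=2
Cars crossed by step 4: 3

Answer: 3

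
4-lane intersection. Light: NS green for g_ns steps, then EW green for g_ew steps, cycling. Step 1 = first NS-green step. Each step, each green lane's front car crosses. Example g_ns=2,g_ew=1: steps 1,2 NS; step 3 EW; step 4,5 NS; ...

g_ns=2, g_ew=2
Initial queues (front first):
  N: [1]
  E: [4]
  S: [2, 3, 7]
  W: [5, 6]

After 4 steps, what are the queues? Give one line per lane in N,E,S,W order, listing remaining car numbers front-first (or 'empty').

Step 1 [NS]: N:car1-GO,E:wait,S:car2-GO,W:wait | queues: N=0 E=1 S=2 W=2
Step 2 [NS]: N:empty,E:wait,S:car3-GO,W:wait | queues: N=0 E=1 S=1 W=2
Step 3 [EW]: N:wait,E:car4-GO,S:wait,W:car5-GO | queues: N=0 E=0 S=1 W=1
Step 4 [EW]: N:wait,E:empty,S:wait,W:car6-GO | queues: N=0 E=0 S=1 W=0

N: empty
E: empty
S: 7
W: empty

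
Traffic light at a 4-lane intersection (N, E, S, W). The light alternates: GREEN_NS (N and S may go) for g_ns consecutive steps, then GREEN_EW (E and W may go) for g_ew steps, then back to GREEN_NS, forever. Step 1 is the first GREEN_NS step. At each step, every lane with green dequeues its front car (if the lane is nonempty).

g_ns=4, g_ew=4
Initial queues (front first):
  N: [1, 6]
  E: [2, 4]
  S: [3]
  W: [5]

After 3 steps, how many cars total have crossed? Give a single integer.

Step 1 [NS]: N:car1-GO,E:wait,S:car3-GO,W:wait | queues: N=1 E=2 S=0 W=1
Step 2 [NS]: N:car6-GO,E:wait,S:empty,W:wait | queues: N=0 E=2 S=0 W=1
Step 3 [NS]: N:empty,E:wait,S:empty,W:wait | queues: N=0 E=2 S=0 W=1
Cars crossed by step 3: 3

Answer: 3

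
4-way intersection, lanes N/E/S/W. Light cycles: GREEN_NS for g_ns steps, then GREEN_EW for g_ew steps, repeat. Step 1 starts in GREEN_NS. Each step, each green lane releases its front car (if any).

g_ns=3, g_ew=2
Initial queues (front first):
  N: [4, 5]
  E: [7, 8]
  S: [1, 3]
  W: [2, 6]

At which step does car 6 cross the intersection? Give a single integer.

Step 1 [NS]: N:car4-GO,E:wait,S:car1-GO,W:wait | queues: N=1 E=2 S=1 W=2
Step 2 [NS]: N:car5-GO,E:wait,S:car3-GO,W:wait | queues: N=0 E=2 S=0 W=2
Step 3 [NS]: N:empty,E:wait,S:empty,W:wait | queues: N=0 E=2 S=0 W=2
Step 4 [EW]: N:wait,E:car7-GO,S:wait,W:car2-GO | queues: N=0 E=1 S=0 W=1
Step 5 [EW]: N:wait,E:car8-GO,S:wait,W:car6-GO | queues: N=0 E=0 S=0 W=0
Car 6 crosses at step 5

5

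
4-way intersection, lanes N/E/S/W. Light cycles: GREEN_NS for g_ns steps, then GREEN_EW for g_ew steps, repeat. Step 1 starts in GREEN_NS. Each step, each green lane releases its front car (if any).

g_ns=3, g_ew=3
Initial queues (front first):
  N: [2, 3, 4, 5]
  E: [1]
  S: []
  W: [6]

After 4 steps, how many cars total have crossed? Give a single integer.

Answer: 5

Derivation:
Step 1 [NS]: N:car2-GO,E:wait,S:empty,W:wait | queues: N=3 E=1 S=0 W=1
Step 2 [NS]: N:car3-GO,E:wait,S:empty,W:wait | queues: N=2 E=1 S=0 W=1
Step 3 [NS]: N:car4-GO,E:wait,S:empty,W:wait | queues: N=1 E=1 S=0 W=1
Step 4 [EW]: N:wait,E:car1-GO,S:wait,W:car6-GO | queues: N=1 E=0 S=0 W=0
Cars crossed by step 4: 5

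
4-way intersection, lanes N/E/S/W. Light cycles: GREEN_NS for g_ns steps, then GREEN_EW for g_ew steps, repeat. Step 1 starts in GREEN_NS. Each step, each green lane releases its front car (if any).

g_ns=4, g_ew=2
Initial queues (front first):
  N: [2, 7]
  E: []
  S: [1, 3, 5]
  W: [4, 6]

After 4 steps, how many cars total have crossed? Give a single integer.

Step 1 [NS]: N:car2-GO,E:wait,S:car1-GO,W:wait | queues: N=1 E=0 S=2 W=2
Step 2 [NS]: N:car7-GO,E:wait,S:car3-GO,W:wait | queues: N=0 E=0 S=1 W=2
Step 3 [NS]: N:empty,E:wait,S:car5-GO,W:wait | queues: N=0 E=0 S=0 W=2
Step 4 [NS]: N:empty,E:wait,S:empty,W:wait | queues: N=0 E=0 S=0 W=2
Cars crossed by step 4: 5

Answer: 5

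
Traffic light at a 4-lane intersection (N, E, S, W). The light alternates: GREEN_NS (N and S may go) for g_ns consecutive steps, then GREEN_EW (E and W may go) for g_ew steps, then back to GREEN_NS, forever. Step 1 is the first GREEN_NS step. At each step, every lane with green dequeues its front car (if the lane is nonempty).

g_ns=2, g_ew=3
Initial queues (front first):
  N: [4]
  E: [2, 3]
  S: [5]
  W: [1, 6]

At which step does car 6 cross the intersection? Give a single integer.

Step 1 [NS]: N:car4-GO,E:wait,S:car5-GO,W:wait | queues: N=0 E=2 S=0 W=2
Step 2 [NS]: N:empty,E:wait,S:empty,W:wait | queues: N=0 E=2 S=0 W=2
Step 3 [EW]: N:wait,E:car2-GO,S:wait,W:car1-GO | queues: N=0 E=1 S=0 W=1
Step 4 [EW]: N:wait,E:car3-GO,S:wait,W:car6-GO | queues: N=0 E=0 S=0 W=0
Car 6 crosses at step 4

4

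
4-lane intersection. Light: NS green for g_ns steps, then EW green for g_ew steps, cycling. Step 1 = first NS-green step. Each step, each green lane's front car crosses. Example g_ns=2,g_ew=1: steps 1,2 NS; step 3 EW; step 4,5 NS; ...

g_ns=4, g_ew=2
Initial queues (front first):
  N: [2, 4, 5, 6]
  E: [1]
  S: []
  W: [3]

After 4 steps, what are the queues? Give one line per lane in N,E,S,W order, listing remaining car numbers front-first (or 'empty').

Step 1 [NS]: N:car2-GO,E:wait,S:empty,W:wait | queues: N=3 E=1 S=0 W=1
Step 2 [NS]: N:car4-GO,E:wait,S:empty,W:wait | queues: N=2 E=1 S=0 W=1
Step 3 [NS]: N:car5-GO,E:wait,S:empty,W:wait | queues: N=1 E=1 S=0 W=1
Step 4 [NS]: N:car6-GO,E:wait,S:empty,W:wait | queues: N=0 E=1 S=0 W=1

N: empty
E: 1
S: empty
W: 3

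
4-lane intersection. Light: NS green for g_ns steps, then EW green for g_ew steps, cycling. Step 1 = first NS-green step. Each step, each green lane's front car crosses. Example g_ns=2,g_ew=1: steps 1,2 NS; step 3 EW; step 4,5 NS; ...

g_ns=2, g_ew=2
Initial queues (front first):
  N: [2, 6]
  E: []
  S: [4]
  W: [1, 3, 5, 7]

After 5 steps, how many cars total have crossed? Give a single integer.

Step 1 [NS]: N:car2-GO,E:wait,S:car4-GO,W:wait | queues: N=1 E=0 S=0 W=4
Step 2 [NS]: N:car6-GO,E:wait,S:empty,W:wait | queues: N=0 E=0 S=0 W=4
Step 3 [EW]: N:wait,E:empty,S:wait,W:car1-GO | queues: N=0 E=0 S=0 W=3
Step 4 [EW]: N:wait,E:empty,S:wait,W:car3-GO | queues: N=0 E=0 S=0 W=2
Step 5 [NS]: N:empty,E:wait,S:empty,W:wait | queues: N=0 E=0 S=0 W=2
Cars crossed by step 5: 5

Answer: 5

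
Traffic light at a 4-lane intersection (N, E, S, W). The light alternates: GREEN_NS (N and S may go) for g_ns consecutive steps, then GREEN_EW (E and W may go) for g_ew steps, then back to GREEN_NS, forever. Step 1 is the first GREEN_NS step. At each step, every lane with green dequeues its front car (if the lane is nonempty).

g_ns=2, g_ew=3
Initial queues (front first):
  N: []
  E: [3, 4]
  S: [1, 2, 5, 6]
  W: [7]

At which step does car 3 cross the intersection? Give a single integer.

Step 1 [NS]: N:empty,E:wait,S:car1-GO,W:wait | queues: N=0 E=2 S=3 W=1
Step 2 [NS]: N:empty,E:wait,S:car2-GO,W:wait | queues: N=0 E=2 S=2 W=1
Step 3 [EW]: N:wait,E:car3-GO,S:wait,W:car7-GO | queues: N=0 E=1 S=2 W=0
Step 4 [EW]: N:wait,E:car4-GO,S:wait,W:empty | queues: N=0 E=0 S=2 W=0
Step 5 [EW]: N:wait,E:empty,S:wait,W:empty | queues: N=0 E=0 S=2 W=0
Step 6 [NS]: N:empty,E:wait,S:car5-GO,W:wait | queues: N=0 E=0 S=1 W=0
Step 7 [NS]: N:empty,E:wait,S:car6-GO,W:wait | queues: N=0 E=0 S=0 W=0
Car 3 crosses at step 3

3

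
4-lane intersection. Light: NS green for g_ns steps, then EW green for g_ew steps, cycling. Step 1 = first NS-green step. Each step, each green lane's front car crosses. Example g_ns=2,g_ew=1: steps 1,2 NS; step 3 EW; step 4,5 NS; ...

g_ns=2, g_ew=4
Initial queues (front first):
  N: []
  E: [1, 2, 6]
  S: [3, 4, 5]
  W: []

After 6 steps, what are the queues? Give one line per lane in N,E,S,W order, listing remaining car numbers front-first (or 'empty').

Step 1 [NS]: N:empty,E:wait,S:car3-GO,W:wait | queues: N=0 E=3 S=2 W=0
Step 2 [NS]: N:empty,E:wait,S:car4-GO,W:wait | queues: N=0 E=3 S=1 W=0
Step 3 [EW]: N:wait,E:car1-GO,S:wait,W:empty | queues: N=0 E=2 S=1 W=0
Step 4 [EW]: N:wait,E:car2-GO,S:wait,W:empty | queues: N=0 E=1 S=1 W=0
Step 5 [EW]: N:wait,E:car6-GO,S:wait,W:empty | queues: N=0 E=0 S=1 W=0
Step 6 [EW]: N:wait,E:empty,S:wait,W:empty | queues: N=0 E=0 S=1 W=0

N: empty
E: empty
S: 5
W: empty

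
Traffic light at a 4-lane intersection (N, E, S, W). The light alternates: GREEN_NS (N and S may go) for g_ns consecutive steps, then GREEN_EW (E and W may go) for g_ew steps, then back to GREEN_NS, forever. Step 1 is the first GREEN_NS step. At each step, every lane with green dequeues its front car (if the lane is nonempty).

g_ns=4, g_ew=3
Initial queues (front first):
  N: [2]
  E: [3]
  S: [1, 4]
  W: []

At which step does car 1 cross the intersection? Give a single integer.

Step 1 [NS]: N:car2-GO,E:wait,S:car1-GO,W:wait | queues: N=0 E=1 S=1 W=0
Step 2 [NS]: N:empty,E:wait,S:car4-GO,W:wait | queues: N=0 E=1 S=0 W=0
Step 3 [NS]: N:empty,E:wait,S:empty,W:wait | queues: N=0 E=1 S=0 W=0
Step 4 [NS]: N:empty,E:wait,S:empty,W:wait | queues: N=0 E=1 S=0 W=0
Step 5 [EW]: N:wait,E:car3-GO,S:wait,W:empty | queues: N=0 E=0 S=0 W=0
Car 1 crosses at step 1

1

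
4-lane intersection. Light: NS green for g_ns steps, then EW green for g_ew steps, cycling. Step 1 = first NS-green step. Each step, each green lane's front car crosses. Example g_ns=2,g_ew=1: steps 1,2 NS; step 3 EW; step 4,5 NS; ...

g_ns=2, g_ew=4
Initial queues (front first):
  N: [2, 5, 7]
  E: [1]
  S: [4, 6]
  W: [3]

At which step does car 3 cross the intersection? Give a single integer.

Step 1 [NS]: N:car2-GO,E:wait,S:car4-GO,W:wait | queues: N=2 E=1 S=1 W=1
Step 2 [NS]: N:car5-GO,E:wait,S:car6-GO,W:wait | queues: N=1 E=1 S=0 W=1
Step 3 [EW]: N:wait,E:car1-GO,S:wait,W:car3-GO | queues: N=1 E=0 S=0 W=0
Step 4 [EW]: N:wait,E:empty,S:wait,W:empty | queues: N=1 E=0 S=0 W=0
Step 5 [EW]: N:wait,E:empty,S:wait,W:empty | queues: N=1 E=0 S=0 W=0
Step 6 [EW]: N:wait,E:empty,S:wait,W:empty | queues: N=1 E=0 S=0 W=0
Step 7 [NS]: N:car7-GO,E:wait,S:empty,W:wait | queues: N=0 E=0 S=0 W=0
Car 3 crosses at step 3

3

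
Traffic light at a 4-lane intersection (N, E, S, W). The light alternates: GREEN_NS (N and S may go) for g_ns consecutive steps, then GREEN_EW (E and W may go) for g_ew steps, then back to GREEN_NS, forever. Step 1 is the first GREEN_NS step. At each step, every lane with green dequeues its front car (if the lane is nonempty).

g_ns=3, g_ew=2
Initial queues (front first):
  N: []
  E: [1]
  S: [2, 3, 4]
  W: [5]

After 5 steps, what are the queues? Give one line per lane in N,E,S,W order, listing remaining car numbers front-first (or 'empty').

Step 1 [NS]: N:empty,E:wait,S:car2-GO,W:wait | queues: N=0 E=1 S=2 W=1
Step 2 [NS]: N:empty,E:wait,S:car3-GO,W:wait | queues: N=0 E=1 S=1 W=1
Step 3 [NS]: N:empty,E:wait,S:car4-GO,W:wait | queues: N=0 E=1 S=0 W=1
Step 4 [EW]: N:wait,E:car1-GO,S:wait,W:car5-GO | queues: N=0 E=0 S=0 W=0

N: empty
E: empty
S: empty
W: empty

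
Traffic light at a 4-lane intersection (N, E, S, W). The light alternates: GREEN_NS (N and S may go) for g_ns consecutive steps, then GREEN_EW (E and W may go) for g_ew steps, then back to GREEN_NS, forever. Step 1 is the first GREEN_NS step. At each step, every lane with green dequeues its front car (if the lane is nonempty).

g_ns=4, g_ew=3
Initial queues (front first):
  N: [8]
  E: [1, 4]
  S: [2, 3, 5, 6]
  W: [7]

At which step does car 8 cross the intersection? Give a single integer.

Step 1 [NS]: N:car8-GO,E:wait,S:car2-GO,W:wait | queues: N=0 E=2 S=3 W=1
Step 2 [NS]: N:empty,E:wait,S:car3-GO,W:wait | queues: N=0 E=2 S=2 W=1
Step 3 [NS]: N:empty,E:wait,S:car5-GO,W:wait | queues: N=0 E=2 S=1 W=1
Step 4 [NS]: N:empty,E:wait,S:car6-GO,W:wait | queues: N=0 E=2 S=0 W=1
Step 5 [EW]: N:wait,E:car1-GO,S:wait,W:car7-GO | queues: N=0 E=1 S=0 W=0
Step 6 [EW]: N:wait,E:car4-GO,S:wait,W:empty | queues: N=0 E=0 S=0 W=0
Car 8 crosses at step 1

1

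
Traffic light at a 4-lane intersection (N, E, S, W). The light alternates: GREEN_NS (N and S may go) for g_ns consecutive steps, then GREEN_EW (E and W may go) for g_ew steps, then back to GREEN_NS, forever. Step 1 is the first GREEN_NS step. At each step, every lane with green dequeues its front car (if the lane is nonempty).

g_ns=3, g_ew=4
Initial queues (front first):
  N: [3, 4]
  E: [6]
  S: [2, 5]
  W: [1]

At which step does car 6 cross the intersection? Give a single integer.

Step 1 [NS]: N:car3-GO,E:wait,S:car2-GO,W:wait | queues: N=1 E=1 S=1 W=1
Step 2 [NS]: N:car4-GO,E:wait,S:car5-GO,W:wait | queues: N=0 E=1 S=0 W=1
Step 3 [NS]: N:empty,E:wait,S:empty,W:wait | queues: N=0 E=1 S=0 W=1
Step 4 [EW]: N:wait,E:car6-GO,S:wait,W:car1-GO | queues: N=0 E=0 S=0 W=0
Car 6 crosses at step 4

4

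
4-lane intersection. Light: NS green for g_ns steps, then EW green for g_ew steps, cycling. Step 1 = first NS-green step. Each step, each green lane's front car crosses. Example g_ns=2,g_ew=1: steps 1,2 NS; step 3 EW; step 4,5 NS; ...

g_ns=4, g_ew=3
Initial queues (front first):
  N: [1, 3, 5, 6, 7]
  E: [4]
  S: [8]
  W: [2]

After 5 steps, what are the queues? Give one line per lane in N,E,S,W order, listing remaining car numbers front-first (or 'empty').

Step 1 [NS]: N:car1-GO,E:wait,S:car8-GO,W:wait | queues: N=4 E=1 S=0 W=1
Step 2 [NS]: N:car3-GO,E:wait,S:empty,W:wait | queues: N=3 E=1 S=0 W=1
Step 3 [NS]: N:car5-GO,E:wait,S:empty,W:wait | queues: N=2 E=1 S=0 W=1
Step 4 [NS]: N:car6-GO,E:wait,S:empty,W:wait | queues: N=1 E=1 S=0 W=1
Step 5 [EW]: N:wait,E:car4-GO,S:wait,W:car2-GO | queues: N=1 E=0 S=0 W=0

N: 7
E: empty
S: empty
W: empty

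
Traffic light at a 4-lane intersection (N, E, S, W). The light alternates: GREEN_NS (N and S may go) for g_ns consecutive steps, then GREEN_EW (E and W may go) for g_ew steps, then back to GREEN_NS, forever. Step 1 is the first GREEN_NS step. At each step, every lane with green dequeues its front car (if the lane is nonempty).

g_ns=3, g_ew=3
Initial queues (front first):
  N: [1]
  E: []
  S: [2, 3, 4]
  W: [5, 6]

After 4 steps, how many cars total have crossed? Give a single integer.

Answer: 5

Derivation:
Step 1 [NS]: N:car1-GO,E:wait,S:car2-GO,W:wait | queues: N=0 E=0 S=2 W=2
Step 2 [NS]: N:empty,E:wait,S:car3-GO,W:wait | queues: N=0 E=0 S=1 W=2
Step 3 [NS]: N:empty,E:wait,S:car4-GO,W:wait | queues: N=0 E=0 S=0 W=2
Step 4 [EW]: N:wait,E:empty,S:wait,W:car5-GO | queues: N=0 E=0 S=0 W=1
Cars crossed by step 4: 5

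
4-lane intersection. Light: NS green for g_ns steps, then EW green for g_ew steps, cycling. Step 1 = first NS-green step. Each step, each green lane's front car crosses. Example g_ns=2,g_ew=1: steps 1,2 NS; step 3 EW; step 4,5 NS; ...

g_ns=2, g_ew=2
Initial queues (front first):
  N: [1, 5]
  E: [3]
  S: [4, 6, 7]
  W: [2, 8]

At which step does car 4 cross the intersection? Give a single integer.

Step 1 [NS]: N:car1-GO,E:wait,S:car4-GO,W:wait | queues: N=1 E=1 S=2 W=2
Step 2 [NS]: N:car5-GO,E:wait,S:car6-GO,W:wait | queues: N=0 E=1 S=1 W=2
Step 3 [EW]: N:wait,E:car3-GO,S:wait,W:car2-GO | queues: N=0 E=0 S=1 W=1
Step 4 [EW]: N:wait,E:empty,S:wait,W:car8-GO | queues: N=0 E=0 S=1 W=0
Step 5 [NS]: N:empty,E:wait,S:car7-GO,W:wait | queues: N=0 E=0 S=0 W=0
Car 4 crosses at step 1

1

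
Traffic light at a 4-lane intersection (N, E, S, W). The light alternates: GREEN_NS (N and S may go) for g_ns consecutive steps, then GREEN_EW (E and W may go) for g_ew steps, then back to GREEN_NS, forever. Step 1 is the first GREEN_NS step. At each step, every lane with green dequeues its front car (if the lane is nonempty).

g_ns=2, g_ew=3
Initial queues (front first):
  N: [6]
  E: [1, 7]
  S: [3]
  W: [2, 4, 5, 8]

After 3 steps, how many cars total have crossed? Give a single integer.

Step 1 [NS]: N:car6-GO,E:wait,S:car3-GO,W:wait | queues: N=0 E=2 S=0 W=4
Step 2 [NS]: N:empty,E:wait,S:empty,W:wait | queues: N=0 E=2 S=0 W=4
Step 3 [EW]: N:wait,E:car1-GO,S:wait,W:car2-GO | queues: N=0 E=1 S=0 W=3
Cars crossed by step 3: 4

Answer: 4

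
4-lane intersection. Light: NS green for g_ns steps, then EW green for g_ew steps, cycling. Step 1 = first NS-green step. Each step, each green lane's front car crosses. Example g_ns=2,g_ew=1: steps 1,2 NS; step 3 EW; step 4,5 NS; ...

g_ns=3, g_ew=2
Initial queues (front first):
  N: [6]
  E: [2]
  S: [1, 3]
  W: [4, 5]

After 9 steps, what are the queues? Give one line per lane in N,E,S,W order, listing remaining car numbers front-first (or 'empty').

Step 1 [NS]: N:car6-GO,E:wait,S:car1-GO,W:wait | queues: N=0 E=1 S=1 W=2
Step 2 [NS]: N:empty,E:wait,S:car3-GO,W:wait | queues: N=0 E=1 S=0 W=2
Step 3 [NS]: N:empty,E:wait,S:empty,W:wait | queues: N=0 E=1 S=0 W=2
Step 4 [EW]: N:wait,E:car2-GO,S:wait,W:car4-GO | queues: N=0 E=0 S=0 W=1
Step 5 [EW]: N:wait,E:empty,S:wait,W:car5-GO | queues: N=0 E=0 S=0 W=0

N: empty
E: empty
S: empty
W: empty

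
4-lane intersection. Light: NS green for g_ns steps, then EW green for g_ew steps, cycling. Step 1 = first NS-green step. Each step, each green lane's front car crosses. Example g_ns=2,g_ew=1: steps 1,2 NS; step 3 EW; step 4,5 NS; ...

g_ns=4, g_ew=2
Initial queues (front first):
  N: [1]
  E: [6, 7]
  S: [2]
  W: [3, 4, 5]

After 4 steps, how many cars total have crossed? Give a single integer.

Answer: 2

Derivation:
Step 1 [NS]: N:car1-GO,E:wait,S:car2-GO,W:wait | queues: N=0 E=2 S=0 W=3
Step 2 [NS]: N:empty,E:wait,S:empty,W:wait | queues: N=0 E=2 S=0 W=3
Step 3 [NS]: N:empty,E:wait,S:empty,W:wait | queues: N=0 E=2 S=0 W=3
Step 4 [NS]: N:empty,E:wait,S:empty,W:wait | queues: N=0 E=2 S=0 W=3
Cars crossed by step 4: 2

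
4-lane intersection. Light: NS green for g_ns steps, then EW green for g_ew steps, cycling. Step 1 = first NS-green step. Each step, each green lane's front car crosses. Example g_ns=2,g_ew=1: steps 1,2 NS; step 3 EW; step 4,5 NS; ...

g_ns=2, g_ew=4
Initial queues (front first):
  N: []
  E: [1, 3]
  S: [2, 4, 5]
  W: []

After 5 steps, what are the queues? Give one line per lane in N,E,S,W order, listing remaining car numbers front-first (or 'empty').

Step 1 [NS]: N:empty,E:wait,S:car2-GO,W:wait | queues: N=0 E=2 S=2 W=0
Step 2 [NS]: N:empty,E:wait,S:car4-GO,W:wait | queues: N=0 E=2 S=1 W=0
Step 3 [EW]: N:wait,E:car1-GO,S:wait,W:empty | queues: N=0 E=1 S=1 W=0
Step 4 [EW]: N:wait,E:car3-GO,S:wait,W:empty | queues: N=0 E=0 S=1 W=0
Step 5 [EW]: N:wait,E:empty,S:wait,W:empty | queues: N=0 E=0 S=1 W=0

N: empty
E: empty
S: 5
W: empty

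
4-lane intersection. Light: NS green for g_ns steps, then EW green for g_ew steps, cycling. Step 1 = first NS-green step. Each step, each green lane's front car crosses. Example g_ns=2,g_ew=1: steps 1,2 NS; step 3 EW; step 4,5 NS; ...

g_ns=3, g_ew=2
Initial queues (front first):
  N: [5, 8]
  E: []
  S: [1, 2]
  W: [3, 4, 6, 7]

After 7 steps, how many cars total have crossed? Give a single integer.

Answer: 6

Derivation:
Step 1 [NS]: N:car5-GO,E:wait,S:car1-GO,W:wait | queues: N=1 E=0 S=1 W=4
Step 2 [NS]: N:car8-GO,E:wait,S:car2-GO,W:wait | queues: N=0 E=0 S=0 W=4
Step 3 [NS]: N:empty,E:wait,S:empty,W:wait | queues: N=0 E=0 S=0 W=4
Step 4 [EW]: N:wait,E:empty,S:wait,W:car3-GO | queues: N=0 E=0 S=0 W=3
Step 5 [EW]: N:wait,E:empty,S:wait,W:car4-GO | queues: N=0 E=0 S=0 W=2
Step 6 [NS]: N:empty,E:wait,S:empty,W:wait | queues: N=0 E=0 S=0 W=2
Step 7 [NS]: N:empty,E:wait,S:empty,W:wait | queues: N=0 E=0 S=0 W=2
Cars crossed by step 7: 6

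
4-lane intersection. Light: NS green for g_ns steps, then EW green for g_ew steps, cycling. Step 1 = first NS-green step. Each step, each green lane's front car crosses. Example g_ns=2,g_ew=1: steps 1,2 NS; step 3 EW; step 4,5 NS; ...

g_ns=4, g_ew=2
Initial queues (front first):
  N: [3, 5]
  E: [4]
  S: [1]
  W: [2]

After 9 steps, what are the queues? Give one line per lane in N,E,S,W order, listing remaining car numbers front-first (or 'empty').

Step 1 [NS]: N:car3-GO,E:wait,S:car1-GO,W:wait | queues: N=1 E=1 S=0 W=1
Step 2 [NS]: N:car5-GO,E:wait,S:empty,W:wait | queues: N=0 E=1 S=0 W=1
Step 3 [NS]: N:empty,E:wait,S:empty,W:wait | queues: N=0 E=1 S=0 W=1
Step 4 [NS]: N:empty,E:wait,S:empty,W:wait | queues: N=0 E=1 S=0 W=1
Step 5 [EW]: N:wait,E:car4-GO,S:wait,W:car2-GO | queues: N=0 E=0 S=0 W=0

N: empty
E: empty
S: empty
W: empty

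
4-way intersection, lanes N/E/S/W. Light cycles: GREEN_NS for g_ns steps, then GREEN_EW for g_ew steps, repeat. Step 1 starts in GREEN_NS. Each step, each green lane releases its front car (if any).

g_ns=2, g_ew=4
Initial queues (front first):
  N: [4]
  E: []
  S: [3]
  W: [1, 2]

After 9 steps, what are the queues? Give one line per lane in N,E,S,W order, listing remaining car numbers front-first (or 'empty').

Step 1 [NS]: N:car4-GO,E:wait,S:car3-GO,W:wait | queues: N=0 E=0 S=0 W=2
Step 2 [NS]: N:empty,E:wait,S:empty,W:wait | queues: N=0 E=0 S=0 W=2
Step 3 [EW]: N:wait,E:empty,S:wait,W:car1-GO | queues: N=0 E=0 S=0 W=1
Step 4 [EW]: N:wait,E:empty,S:wait,W:car2-GO | queues: N=0 E=0 S=0 W=0

N: empty
E: empty
S: empty
W: empty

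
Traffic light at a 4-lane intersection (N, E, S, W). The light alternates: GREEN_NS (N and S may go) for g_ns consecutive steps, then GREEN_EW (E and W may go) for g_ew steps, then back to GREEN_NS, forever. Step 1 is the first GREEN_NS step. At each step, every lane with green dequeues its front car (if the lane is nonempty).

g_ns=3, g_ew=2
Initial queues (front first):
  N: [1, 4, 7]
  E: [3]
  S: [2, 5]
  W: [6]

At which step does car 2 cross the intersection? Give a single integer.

Step 1 [NS]: N:car1-GO,E:wait,S:car2-GO,W:wait | queues: N=2 E=1 S=1 W=1
Step 2 [NS]: N:car4-GO,E:wait,S:car5-GO,W:wait | queues: N=1 E=1 S=0 W=1
Step 3 [NS]: N:car7-GO,E:wait,S:empty,W:wait | queues: N=0 E=1 S=0 W=1
Step 4 [EW]: N:wait,E:car3-GO,S:wait,W:car6-GO | queues: N=0 E=0 S=0 W=0
Car 2 crosses at step 1

1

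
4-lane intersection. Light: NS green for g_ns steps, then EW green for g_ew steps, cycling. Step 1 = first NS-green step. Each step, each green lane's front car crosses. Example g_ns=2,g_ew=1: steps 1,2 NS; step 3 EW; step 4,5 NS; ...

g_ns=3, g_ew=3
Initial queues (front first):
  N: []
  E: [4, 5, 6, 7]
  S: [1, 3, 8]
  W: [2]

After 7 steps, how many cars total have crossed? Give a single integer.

Answer: 7

Derivation:
Step 1 [NS]: N:empty,E:wait,S:car1-GO,W:wait | queues: N=0 E=4 S=2 W=1
Step 2 [NS]: N:empty,E:wait,S:car3-GO,W:wait | queues: N=0 E=4 S=1 W=1
Step 3 [NS]: N:empty,E:wait,S:car8-GO,W:wait | queues: N=0 E=4 S=0 W=1
Step 4 [EW]: N:wait,E:car4-GO,S:wait,W:car2-GO | queues: N=0 E=3 S=0 W=0
Step 5 [EW]: N:wait,E:car5-GO,S:wait,W:empty | queues: N=0 E=2 S=0 W=0
Step 6 [EW]: N:wait,E:car6-GO,S:wait,W:empty | queues: N=0 E=1 S=0 W=0
Step 7 [NS]: N:empty,E:wait,S:empty,W:wait | queues: N=0 E=1 S=0 W=0
Cars crossed by step 7: 7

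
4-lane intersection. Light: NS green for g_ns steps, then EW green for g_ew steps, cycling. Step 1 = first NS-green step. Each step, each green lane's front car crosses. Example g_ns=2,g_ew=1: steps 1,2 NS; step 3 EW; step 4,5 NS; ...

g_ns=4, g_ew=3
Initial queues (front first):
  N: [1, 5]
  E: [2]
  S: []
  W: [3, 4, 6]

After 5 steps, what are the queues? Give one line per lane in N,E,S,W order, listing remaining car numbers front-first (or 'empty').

Step 1 [NS]: N:car1-GO,E:wait,S:empty,W:wait | queues: N=1 E=1 S=0 W=3
Step 2 [NS]: N:car5-GO,E:wait,S:empty,W:wait | queues: N=0 E=1 S=0 W=3
Step 3 [NS]: N:empty,E:wait,S:empty,W:wait | queues: N=0 E=1 S=0 W=3
Step 4 [NS]: N:empty,E:wait,S:empty,W:wait | queues: N=0 E=1 S=0 W=3
Step 5 [EW]: N:wait,E:car2-GO,S:wait,W:car3-GO | queues: N=0 E=0 S=0 W=2

N: empty
E: empty
S: empty
W: 4 6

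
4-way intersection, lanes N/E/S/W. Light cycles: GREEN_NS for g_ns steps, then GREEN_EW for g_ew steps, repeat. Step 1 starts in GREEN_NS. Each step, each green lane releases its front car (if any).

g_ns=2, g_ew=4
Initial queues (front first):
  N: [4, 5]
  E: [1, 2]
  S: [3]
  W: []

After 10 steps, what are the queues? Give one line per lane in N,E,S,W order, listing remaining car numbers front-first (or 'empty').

Step 1 [NS]: N:car4-GO,E:wait,S:car3-GO,W:wait | queues: N=1 E=2 S=0 W=0
Step 2 [NS]: N:car5-GO,E:wait,S:empty,W:wait | queues: N=0 E=2 S=0 W=0
Step 3 [EW]: N:wait,E:car1-GO,S:wait,W:empty | queues: N=0 E=1 S=0 W=0
Step 4 [EW]: N:wait,E:car2-GO,S:wait,W:empty | queues: N=0 E=0 S=0 W=0

N: empty
E: empty
S: empty
W: empty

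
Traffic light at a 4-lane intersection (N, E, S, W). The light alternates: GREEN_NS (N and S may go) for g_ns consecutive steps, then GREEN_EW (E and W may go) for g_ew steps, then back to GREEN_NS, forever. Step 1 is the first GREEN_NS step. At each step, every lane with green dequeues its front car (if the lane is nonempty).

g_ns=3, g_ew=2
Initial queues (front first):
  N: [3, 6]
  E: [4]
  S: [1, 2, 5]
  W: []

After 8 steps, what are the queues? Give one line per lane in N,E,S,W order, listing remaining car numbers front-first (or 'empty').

Step 1 [NS]: N:car3-GO,E:wait,S:car1-GO,W:wait | queues: N=1 E=1 S=2 W=0
Step 2 [NS]: N:car6-GO,E:wait,S:car2-GO,W:wait | queues: N=0 E=1 S=1 W=0
Step 3 [NS]: N:empty,E:wait,S:car5-GO,W:wait | queues: N=0 E=1 S=0 W=0
Step 4 [EW]: N:wait,E:car4-GO,S:wait,W:empty | queues: N=0 E=0 S=0 W=0

N: empty
E: empty
S: empty
W: empty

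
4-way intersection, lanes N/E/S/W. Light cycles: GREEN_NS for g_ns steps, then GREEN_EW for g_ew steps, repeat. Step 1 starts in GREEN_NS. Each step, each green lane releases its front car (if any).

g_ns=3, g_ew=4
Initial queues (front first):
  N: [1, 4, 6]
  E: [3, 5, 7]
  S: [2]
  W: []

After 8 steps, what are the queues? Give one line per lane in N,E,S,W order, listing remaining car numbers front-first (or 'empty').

Step 1 [NS]: N:car1-GO,E:wait,S:car2-GO,W:wait | queues: N=2 E=3 S=0 W=0
Step 2 [NS]: N:car4-GO,E:wait,S:empty,W:wait | queues: N=1 E=3 S=0 W=0
Step 3 [NS]: N:car6-GO,E:wait,S:empty,W:wait | queues: N=0 E=3 S=0 W=0
Step 4 [EW]: N:wait,E:car3-GO,S:wait,W:empty | queues: N=0 E=2 S=0 W=0
Step 5 [EW]: N:wait,E:car5-GO,S:wait,W:empty | queues: N=0 E=1 S=0 W=0
Step 6 [EW]: N:wait,E:car7-GO,S:wait,W:empty | queues: N=0 E=0 S=0 W=0

N: empty
E: empty
S: empty
W: empty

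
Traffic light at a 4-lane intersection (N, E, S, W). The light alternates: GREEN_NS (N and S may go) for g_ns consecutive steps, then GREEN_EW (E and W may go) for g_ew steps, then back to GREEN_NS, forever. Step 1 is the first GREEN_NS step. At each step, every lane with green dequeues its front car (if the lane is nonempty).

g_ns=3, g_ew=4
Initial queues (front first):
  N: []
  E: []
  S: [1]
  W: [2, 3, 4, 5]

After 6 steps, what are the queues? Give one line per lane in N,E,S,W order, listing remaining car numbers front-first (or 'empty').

Step 1 [NS]: N:empty,E:wait,S:car1-GO,W:wait | queues: N=0 E=0 S=0 W=4
Step 2 [NS]: N:empty,E:wait,S:empty,W:wait | queues: N=0 E=0 S=0 W=4
Step 3 [NS]: N:empty,E:wait,S:empty,W:wait | queues: N=0 E=0 S=0 W=4
Step 4 [EW]: N:wait,E:empty,S:wait,W:car2-GO | queues: N=0 E=0 S=0 W=3
Step 5 [EW]: N:wait,E:empty,S:wait,W:car3-GO | queues: N=0 E=0 S=0 W=2
Step 6 [EW]: N:wait,E:empty,S:wait,W:car4-GO | queues: N=0 E=0 S=0 W=1

N: empty
E: empty
S: empty
W: 5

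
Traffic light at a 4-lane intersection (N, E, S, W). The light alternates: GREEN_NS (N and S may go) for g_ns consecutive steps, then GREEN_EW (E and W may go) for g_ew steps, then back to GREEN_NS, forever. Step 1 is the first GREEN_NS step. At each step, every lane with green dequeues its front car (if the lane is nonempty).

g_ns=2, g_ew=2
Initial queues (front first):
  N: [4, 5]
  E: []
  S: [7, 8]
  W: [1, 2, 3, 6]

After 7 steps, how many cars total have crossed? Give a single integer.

Answer: 7

Derivation:
Step 1 [NS]: N:car4-GO,E:wait,S:car7-GO,W:wait | queues: N=1 E=0 S=1 W=4
Step 2 [NS]: N:car5-GO,E:wait,S:car8-GO,W:wait | queues: N=0 E=0 S=0 W=4
Step 3 [EW]: N:wait,E:empty,S:wait,W:car1-GO | queues: N=0 E=0 S=0 W=3
Step 4 [EW]: N:wait,E:empty,S:wait,W:car2-GO | queues: N=0 E=0 S=0 W=2
Step 5 [NS]: N:empty,E:wait,S:empty,W:wait | queues: N=0 E=0 S=0 W=2
Step 6 [NS]: N:empty,E:wait,S:empty,W:wait | queues: N=0 E=0 S=0 W=2
Step 7 [EW]: N:wait,E:empty,S:wait,W:car3-GO | queues: N=0 E=0 S=0 W=1
Cars crossed by step 7: 7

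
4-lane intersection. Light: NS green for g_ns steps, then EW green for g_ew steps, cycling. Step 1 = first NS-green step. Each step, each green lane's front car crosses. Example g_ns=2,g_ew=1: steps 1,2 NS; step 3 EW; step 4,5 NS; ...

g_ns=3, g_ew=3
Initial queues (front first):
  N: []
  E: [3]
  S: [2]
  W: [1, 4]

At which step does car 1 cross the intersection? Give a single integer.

Step 1 [NS]: N:empty,E:wait,S:car2-GO,W:wait | queues: N=0 E=1 S=0 W=2
Step 2 [NS]: N:empty,E:wait,S:empty,W:wait | queues: N=0 E=1 S=0 W=2
Step 3 [NS]: N:empty,E:wait,S:empty,W:wait | queues: N=0 E=1 S=0 W=2
Step 4 [EW]: N:wait,E:car3-GO,S:wait,W:car1-GO | queues: N=0 E=0 S=0 W=1
Step 5 [EW]: N:wait,E:empty,S:wait,W:car4-GO | queues: N=0 E=0 S=0 W=0
Car 1 crosses at step 4

4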